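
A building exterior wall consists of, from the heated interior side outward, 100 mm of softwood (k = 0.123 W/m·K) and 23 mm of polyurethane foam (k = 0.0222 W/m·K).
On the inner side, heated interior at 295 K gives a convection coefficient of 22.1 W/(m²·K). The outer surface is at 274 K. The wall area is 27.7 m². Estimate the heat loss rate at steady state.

Model the wall as resistances in series:
R_inner film = 1/(h_i·A) = 1/(22.1×27.7) = 0.001634 K/W
R_softwood = L/(kA) = 0.1/(0.123×27.7) = 0.02935 K/W
R_polyurethane foam = L/(kA) = 0.023/(0.0222×27.7) = 0.0374 K/W
R_total = 0.06839 K/W
Q = ΔT / R_total = 21 / 0.06839

Q ≈ 307 W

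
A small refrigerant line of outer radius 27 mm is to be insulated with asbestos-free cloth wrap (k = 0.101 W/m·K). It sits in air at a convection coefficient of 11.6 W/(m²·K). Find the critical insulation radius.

For a cylinder r_cr = k/h = 0.101/11.6
r_cr = 8.71 mm; since the bare radius (27 mm) is above r_cr, any added insulation will reduce heat loss.

r_cr ≈ 8.71 mm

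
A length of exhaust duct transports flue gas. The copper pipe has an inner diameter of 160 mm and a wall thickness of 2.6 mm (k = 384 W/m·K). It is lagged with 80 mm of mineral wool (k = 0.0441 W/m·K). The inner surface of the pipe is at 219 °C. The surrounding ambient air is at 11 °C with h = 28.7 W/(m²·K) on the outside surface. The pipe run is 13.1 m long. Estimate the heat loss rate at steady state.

Q ≈ 1100 W

Cylindrical conduction, so R = ln(r₂/r₁)/(2πkL) per layer, in series:
R_copper pipe wall = ln(82.6/80)/(2π×384×13.1) = 1.012×10^-6 K/W
R_mineral wool = ln(162.6/82.6)/(2π×0.0441×13.1) = 0.1866 K/W
R_outer film = 1/(h_o·2πr_oL) = 1/(28.7×2π×0.1626×13.1) = 0.002603 K/W
R_total = 0.1892 K/W
Q = ΔT/R_total = 208/0.1892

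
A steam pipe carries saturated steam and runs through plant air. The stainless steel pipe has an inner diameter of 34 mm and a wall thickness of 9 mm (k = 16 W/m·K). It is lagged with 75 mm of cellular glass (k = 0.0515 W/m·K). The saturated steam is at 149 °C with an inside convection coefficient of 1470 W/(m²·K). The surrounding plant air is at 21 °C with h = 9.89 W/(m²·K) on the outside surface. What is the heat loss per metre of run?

q′ ≈ 29.3 W/m

Treating each annulus and film as a series resistance:
R_inner film = 1/(h_i·2πr₁L) = 1/(1470×2π×0.017×1) = 0.006369 K/W
R_stainless steel pipe wall = ln(26/17)/(2π×16×1) = 0.004226 K/W
R_cellular glass = ln(101/26)/(2π×0.0515×1) = 4.194 K/W
R_outer film = 1/(h_o·2πr_oL) = 1/(9.89×2π×0.101×1) = 0.1593 K/W
R_total = 4.364 K/W
Q = ΔT/R_total = 128/4.364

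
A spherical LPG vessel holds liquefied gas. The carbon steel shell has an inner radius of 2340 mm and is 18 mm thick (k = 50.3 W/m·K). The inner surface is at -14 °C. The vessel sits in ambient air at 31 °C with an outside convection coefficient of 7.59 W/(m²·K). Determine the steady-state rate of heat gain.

Q ≈ 23800 W

For a spherical shell R = (1/r₁ − 1/r₂)/(4πk); film R = 1/(h·4πr²). In series:
R_carbon steel shell = (1/2.34 − 1/2.358)/(4π×50.3) = 5.161×10^-6 K/W
R_outer film = 1/(h·4πr_o²) = 1/(7.59×4π×2.358²) = 0.001886 K/W
R_total = 0.001891 K/W
Q = ΔT/R_total = 45/0.001891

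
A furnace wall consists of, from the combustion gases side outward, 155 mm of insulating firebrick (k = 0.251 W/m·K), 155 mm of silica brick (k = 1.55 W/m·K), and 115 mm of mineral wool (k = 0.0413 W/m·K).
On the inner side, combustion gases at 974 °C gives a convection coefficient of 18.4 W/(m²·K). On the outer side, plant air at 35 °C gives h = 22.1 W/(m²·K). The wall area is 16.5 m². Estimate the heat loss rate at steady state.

Q ≈ 4300 W

Model the wall as resistances in series:
R_inner film = 1/(h_i·A) = 1/(18.4×16.5) = 0.003294 K/W
R_insulating firebrick = L/(kA) = 0.155/(0.251×16.5) = 0.03743 K/W
R_silica brick = L/(kA) = 0.155/(1.55×16.5) = 0.006061 K/W
R_mineral wool = L/(kA) = 0.115/(0.0413×16.5) = 0.1688 K/W
R_outer film = 1/(h_o·A) = 1/(22.1×16.5) = 0.002742 K/W
R_total = 0.2183 K/W
Q = ΔT / R_total = 939 / 0.2183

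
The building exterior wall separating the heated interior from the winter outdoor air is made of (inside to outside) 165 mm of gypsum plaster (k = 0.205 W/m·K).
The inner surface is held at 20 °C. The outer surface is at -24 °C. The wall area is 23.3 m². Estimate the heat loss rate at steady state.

Thermal resistances in series:
R_gypsum plaster = L/(kA) = 0.165/(0.205×23.3) = 0.03454 K/W
R_total = 0.03454 K/W
Q = ΔT / R_total = 44 / 0.03454

Q ≈ 1270 W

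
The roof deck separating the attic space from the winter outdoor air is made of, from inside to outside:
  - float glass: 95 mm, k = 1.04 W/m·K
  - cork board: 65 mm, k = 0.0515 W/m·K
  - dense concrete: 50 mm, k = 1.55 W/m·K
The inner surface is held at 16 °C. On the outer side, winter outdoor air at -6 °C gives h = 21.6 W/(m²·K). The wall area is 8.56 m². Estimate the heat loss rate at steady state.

Q ≈ 132 W

Series thermal resistances:
R_float glass = L/(kA) = 0.095/(1.04×8.56) = 0.01067 K/W
R_cork board = L/(kA) = 0.065/(0.0515×8.56) = 0.1474 K/W
R_dense concrete = L/(kA) = 0.05/(1.55×8.56) = 0.003768 K/W
R_outer film = 1/(h_o·A) = 1/(21.6×8.56) = 0.005408 K/W
R_total = 0.1673 K/W
Q = ΔT / R_total = 22 / 0.1673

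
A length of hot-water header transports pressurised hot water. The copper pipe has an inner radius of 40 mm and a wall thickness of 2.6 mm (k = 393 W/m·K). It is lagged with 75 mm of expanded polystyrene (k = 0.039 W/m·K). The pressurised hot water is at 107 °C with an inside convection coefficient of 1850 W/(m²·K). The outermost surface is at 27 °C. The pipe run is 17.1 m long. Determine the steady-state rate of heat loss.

Q ≈ 330 W

Per-layer cylindrical resistances, series-summed:
R_inner film = 1/(h_i·2πr₁L) = 1/(1850×2π×0.04×17.1) = 1.258×10^-4 K/W
R_copper pipe wall = ln(42.6/40)/(2π×393×17.1) = 1.491×10^-6 K/W
R_expanded polystyrene = ln(117.6/42.6)/(2π×0.039×17.1) = 0.2423 K/W
R_total = 0.2425 K/W
Q = ΔT/R_total = 80/0.2425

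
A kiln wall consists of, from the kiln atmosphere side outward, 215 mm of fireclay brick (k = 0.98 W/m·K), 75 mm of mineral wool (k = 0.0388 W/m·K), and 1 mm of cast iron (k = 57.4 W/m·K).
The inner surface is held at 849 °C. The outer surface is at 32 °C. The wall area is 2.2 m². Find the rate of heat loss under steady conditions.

Q ≈ 835 W

Model the wall as resistances in series:
R_fireclay brick = L/(kA) = 0.215/(0.98×2.2) = 0.09972 K/W
R_mineral wool = L/(kA) = 0.075/(0.0388×2.2) = 0.8786 K/W
R_cast iron = L/(kA) = 0.001/(57.4×2.2) = 7.919×10^-6 K/W
R_total = 0.9784 K/W
Q = ΔT / R_total = 817 / 0.9784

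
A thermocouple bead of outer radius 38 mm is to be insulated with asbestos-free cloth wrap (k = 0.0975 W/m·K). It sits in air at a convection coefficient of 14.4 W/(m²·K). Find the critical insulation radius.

For a sphere r_cr = 2k/h = 2×0.0975/14.4
r_cr = 13.5 mm; since the bare radius (38 mm) is above r_cr, any added insulation will reduce heat loss.

r_cr ≈ 13.5 mm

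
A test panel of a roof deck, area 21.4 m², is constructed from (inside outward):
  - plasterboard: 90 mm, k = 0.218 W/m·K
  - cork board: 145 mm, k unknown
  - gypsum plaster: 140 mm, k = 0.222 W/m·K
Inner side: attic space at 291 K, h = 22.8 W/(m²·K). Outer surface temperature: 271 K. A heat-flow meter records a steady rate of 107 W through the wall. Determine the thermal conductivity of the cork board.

Model the wall as resistances in series:
R_inner film = 1/(h_i·A) = 1/(22.8×21.4) = 0.00205 K/W
R_plasterboard = L/(kA) = 0.09/(0.218×21.4) = 0.01929 K/W
R_gypsum plaster = L/(kA) = 0.14/(0.222×21.4) = 0.02947 K/W
Sum of known resistances R_other = 0.05081 K/W
Total R = ΔT/Q = 20/107 = 0.1869 K/W
R_cork board = R_total − R_other = 0.1361 K/W
k = L/(R·A) = 0.145/(0.1361×21.4)

k ≈ 0.0498 W/(m·K)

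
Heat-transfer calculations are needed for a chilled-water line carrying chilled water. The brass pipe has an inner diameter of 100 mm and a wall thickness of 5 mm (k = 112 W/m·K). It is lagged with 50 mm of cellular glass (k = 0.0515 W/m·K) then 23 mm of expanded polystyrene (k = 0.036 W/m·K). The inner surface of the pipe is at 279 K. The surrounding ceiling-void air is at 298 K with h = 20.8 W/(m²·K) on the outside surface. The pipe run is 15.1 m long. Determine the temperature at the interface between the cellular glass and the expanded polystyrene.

For a radial system each layer contributes R = ln(r_out/r_in)/(2πkL); films add R = 1/(hA).
R_brass pipe wall = ln(55/50)/(2π×112×15.1) = 8.969×10^-6 K/W
R_cellular glass = ln(105/55)/(2π×0.0515×15.1) = 0.1323 K/W
R_expanded polystyrene = ln(128/105)/(2π×0.036×15.1) = 0.05799 K/W
R_outer film = 1/(h_o·2πr_oL) = 1/(20.8×2π×0.128×15.1) = 0.003959 K/W
R_total = 0.1943 K/W
Q = ΔT/R_total = 19/0.1943
Q = 97.8 W
T_interface = T_inner + Q·ΣR(inner→interface) = 279 + 97.8×0.1323

T ≈ 292 K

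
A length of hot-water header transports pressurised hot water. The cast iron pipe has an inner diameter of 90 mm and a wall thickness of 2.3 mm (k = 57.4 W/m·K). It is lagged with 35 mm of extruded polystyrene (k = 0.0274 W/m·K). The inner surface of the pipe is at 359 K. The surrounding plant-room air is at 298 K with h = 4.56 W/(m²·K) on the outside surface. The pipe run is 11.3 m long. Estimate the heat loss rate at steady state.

Q ≈ 189 W

Radial resistances (cylindrical: R_cond = ln(r_o/r_i)/(2πkL), R_conv = 1/(h·2πrL)):
R_cast iron pipe wall = ln(47.3/45)/(2π×57.4×11.3) = 1.223×10^-5 K/W
R_extruded polystyrene = ln(82.3/47.3)/(2π×0.0274×11.3) = 0.2847 K/W
R_outer film = 1/(h_o·2πr_oL) = 1/(4.56×2π×0.0823×11.3) = 0.03753 K/W
R_total = 0.3222 K/W
Q = ΔT/R_total = 61/0.3222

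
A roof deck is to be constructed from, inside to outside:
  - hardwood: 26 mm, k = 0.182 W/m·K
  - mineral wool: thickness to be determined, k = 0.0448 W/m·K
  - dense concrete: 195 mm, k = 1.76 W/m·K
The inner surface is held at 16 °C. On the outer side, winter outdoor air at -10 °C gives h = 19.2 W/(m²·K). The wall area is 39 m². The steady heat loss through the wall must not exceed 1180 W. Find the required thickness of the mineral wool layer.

Series thermal resistances:
R_hardwood = L/(kA) = 0.026/(0.182×39) = 0.003663 K/W
R_dense concrete = L/(kA) = 0.195/(1.76×39) = 0.002841 K/W
R_outer film = 1/(h_o·A) = 1/(19.2×39) = 0.001335 K/W
Sum of the known resistances R_other = 0.007839 K/W
Required total resistance R_tot = ΔT/Q_allow = 26/1180 = 0.02203 K/W
R_mineral wool = R_tot − R_other = 0.01419 K/W
L = R·k·A = 0.01419×0.0448×39

L ≈ 24.8 mm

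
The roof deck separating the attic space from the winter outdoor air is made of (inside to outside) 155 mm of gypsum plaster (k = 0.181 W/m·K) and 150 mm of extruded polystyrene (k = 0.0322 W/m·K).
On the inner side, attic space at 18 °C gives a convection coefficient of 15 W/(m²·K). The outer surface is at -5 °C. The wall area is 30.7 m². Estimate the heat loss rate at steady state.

Thermal resistances in series:
R_inner film = 1/(h_i·A) = 1/(15×30.7) = 0.002172 K/W
R_gypsum plaster = L/(kA) = 0.155/(0.181×30.7) = 0.02789 K/W
R_extruded polystyrene = L/(kA) = 0.15/(0.0322×30.7) = 0.1517 K/W
R_total = 0.1818 K/W
Q = ΔT / R_total = 23 / 0.1818

Q ≈ 127 W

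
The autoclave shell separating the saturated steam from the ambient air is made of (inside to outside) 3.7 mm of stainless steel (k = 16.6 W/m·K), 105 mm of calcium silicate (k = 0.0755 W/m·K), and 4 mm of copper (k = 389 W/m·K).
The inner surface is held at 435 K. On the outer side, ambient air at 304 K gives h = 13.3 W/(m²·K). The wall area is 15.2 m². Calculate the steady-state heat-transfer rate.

Q ≈ 1360 W

Thermal resistances in series:
R_stainless steel = L/(kA) = 0.0037/(16.6×15.2) = 1.466×10^-5 K/W
R_calcium silicate = L/(kA) = 0.105/(0.0755×15.2) = 0.0915 K/W
R_copper = L/(kA) = 0.004/(389×15.2) = 6.765×10^-7 K/W
R_outer film = 1/(h_o·A) = 1/(13.3×15.2) = 0.004947 K/W
R_total = 0.09646 K/W
Q = ΔT / R_total = 131 / 0.09646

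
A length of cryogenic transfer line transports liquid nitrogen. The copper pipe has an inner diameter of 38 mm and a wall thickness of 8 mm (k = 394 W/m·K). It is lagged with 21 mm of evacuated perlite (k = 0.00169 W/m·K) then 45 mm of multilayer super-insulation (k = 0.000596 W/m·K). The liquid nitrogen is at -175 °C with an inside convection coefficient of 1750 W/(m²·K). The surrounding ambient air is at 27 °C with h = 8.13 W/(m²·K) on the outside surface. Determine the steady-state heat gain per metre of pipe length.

q′ ≈ 0.874 W/m

Cylindrical conduction, so R = ln(r₂/r₁)/(2πkL) per layer, in series:
R_inner film = 1/(h_i·2πr₁L) = 1/(1750×2π×0.019×1) = 0.004787 K/W
R_copper pipe wall = ln(27/19)/(2π×394×1) = 1.419×10^-4 K/W
R_evacuated perlite = ln(48/27)/(2π×0.00169×1) = 54.18 K/W
R_multilayer super-insulation = ln(93/48)/(2π×0.000596×1) = 176.6 K/W
R_outer film = 1/(h_o·2πr_oL) = 1/(8.13×2π×0.093×1) = 0.2105 K/W
R_total = 231 K/W
Q = ΔT/R_total = 202/231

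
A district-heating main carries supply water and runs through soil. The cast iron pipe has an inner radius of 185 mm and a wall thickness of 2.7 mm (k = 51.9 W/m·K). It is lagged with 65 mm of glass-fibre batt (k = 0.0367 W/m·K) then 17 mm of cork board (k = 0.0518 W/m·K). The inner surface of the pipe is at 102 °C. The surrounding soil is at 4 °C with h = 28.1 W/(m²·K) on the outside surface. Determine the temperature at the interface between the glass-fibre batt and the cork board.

Treating each annulus and film as a series resistance:
R_cast iron pipe wall = ln(187.7/185)/(2π×51.9×1) = 4.443×10^-5 K/W
R_glass-fibre batt = ln(252.7/187.7)/(2π×0.0367×1) = 1.29 K/W
R_cork board = ln(269.7/252.7)/(2π×0.0518×1) = 0.2 K/W
R_outer film = 1/(h_o·2πr_oL) = 1/(28.1×2π×0.2697×1) = 0.021 K/W
R_total = 1.511 K/W
Q = ΔT/R_total = 98/1.511
Q = 64.9 W/m
T_interface = T_inner − Q·ΣR(inner→interface) = 102 − 64.9×1.29

T ≈ 18.3 °C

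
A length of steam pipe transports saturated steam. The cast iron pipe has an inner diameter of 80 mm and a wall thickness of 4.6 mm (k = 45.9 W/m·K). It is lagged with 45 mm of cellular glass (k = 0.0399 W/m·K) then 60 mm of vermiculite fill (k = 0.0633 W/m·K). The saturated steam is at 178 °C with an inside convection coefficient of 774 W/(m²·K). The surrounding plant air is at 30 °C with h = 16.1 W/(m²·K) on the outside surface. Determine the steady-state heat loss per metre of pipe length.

q′ ≈ 35.7 W/m

For a radial system each layer contributes R = ln(r_out/r_in)/(2πkL); films add R = 1/(hA).
R_inner film = 1/(h_i·2πr₁L) = 1/(774×2π×0.04×1) = 0.005141 K/W
R_cast iron pipe wall = ln(44.6/40)/(2π×45.9×1) = 3.774×10^-4 K/W
R_cellular glass = ln(89.6/44.6)/(2π×0.0399×1) = 2.783 K/W
R_vermiculite fill = ln(149.6/89.6)/(2π×0.0633×1) = 1.289 K/W
R_outer film = 1/(h_o·2πr_oL) = 1/(16.1×2π×0.1496×1) = 0.06608 K/W
R_total = 4.143 K/W
Q = ΔT/R_total = 148/4.143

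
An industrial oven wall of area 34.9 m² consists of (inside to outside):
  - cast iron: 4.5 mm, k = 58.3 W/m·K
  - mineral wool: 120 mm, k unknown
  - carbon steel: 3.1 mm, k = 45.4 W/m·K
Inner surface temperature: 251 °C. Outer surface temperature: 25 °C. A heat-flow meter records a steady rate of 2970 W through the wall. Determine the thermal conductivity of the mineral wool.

Treating each layer as a thermal resistance in series:
R_cast iron = L/(kA) = 0.0045/(58.3×34.9) = 2.212×10^-6 K/W
R_carbon steel = L/(kA) = 0.0031/(45.4×34.9) = 1.957×10^-6 K/W
Sum of known resistances R_other = 4.168×10^-6 K/W
Total R = ΔT/Q = 226/2970 = 0.07609 K/W
R_mineral wool = R_total − R_other = 0.07609 K/W
k = L/(R·A) = 0.12/(0.07609×34.9)

k ≈ 0.0452 W/(m·K)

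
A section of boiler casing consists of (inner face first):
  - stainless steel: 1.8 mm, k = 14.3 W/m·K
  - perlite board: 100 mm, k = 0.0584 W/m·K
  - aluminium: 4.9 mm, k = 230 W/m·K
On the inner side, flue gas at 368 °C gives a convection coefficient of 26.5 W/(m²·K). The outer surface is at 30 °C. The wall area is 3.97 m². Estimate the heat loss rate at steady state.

Series thermal resistances:
R_inner film = 1/(h_i·A) = 1/(26.5×3.97) = 0.009505 K/W
R_stainless steel = L/(kA) = 0.0018/(14.3×3.97) = 3.171×10^-5 K/W
R_perlite board = L/(kA) = 0.1/(0.0584×3.97) = 0.4313 K/W
R_aluminium = L/(kA) = 0.0049/(230×3.97) = 5.366×10^-6 K/W
R_total = 0.4409 K/W
Q = ΔT / R_total = 338 / 0.4409

Q ≈ 767 W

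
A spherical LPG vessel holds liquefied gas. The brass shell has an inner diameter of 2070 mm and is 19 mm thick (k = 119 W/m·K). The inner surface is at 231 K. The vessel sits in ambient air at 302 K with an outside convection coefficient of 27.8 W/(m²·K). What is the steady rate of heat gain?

Spherical conduction: R = (1/r_in − 1/r_out)/(4πk) per layer; series-sum.
R_brass shell = (1/1.035 − 1/1.054)/(4π×119) = 1.165×10^-5 K/W
R_outer film = 1/(h·4πr_o²) = 1/(27.8×4π×1.054²) = 0.002577 K/W
R_total = 0.002588 K/W
Q = ΔT/R_total = 71/0.002588

Q ≈ 27400 W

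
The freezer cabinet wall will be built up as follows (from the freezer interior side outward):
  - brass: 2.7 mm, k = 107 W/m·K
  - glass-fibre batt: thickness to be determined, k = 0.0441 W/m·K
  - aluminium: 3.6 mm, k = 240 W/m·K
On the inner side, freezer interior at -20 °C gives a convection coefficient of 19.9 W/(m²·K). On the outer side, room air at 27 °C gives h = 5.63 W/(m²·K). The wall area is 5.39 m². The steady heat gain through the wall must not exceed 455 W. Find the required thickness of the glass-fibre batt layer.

L ≈ 14.5 mm

Treating each layer as a thermal resistance in series:
R_inner film = 1/(h_i·A) = 1/(19.9×5.39) = 0.009323 K/W
R_brass = L/(kA) = 0.0027/(107×5.39) = 4.682×10^-6 K/W
R_aluminium = L/(kA) = 0.0036/(240×5.39) = 2.783×10^-6 K/W
R_outer film = 1/(h_o·A) = 1/(5.63×5.39) = 0.03295 K/W
Sum of the known resistances R_other = 0.04228 K/W
Required total resistance R_tot = ΔT/Q_allow = 47/455 = 0.1033 K/W
R_glass-fibre batt = R_tot − R_other = 0.06101 K/W
L = R·k·A = 0.06101×0.0441×5.39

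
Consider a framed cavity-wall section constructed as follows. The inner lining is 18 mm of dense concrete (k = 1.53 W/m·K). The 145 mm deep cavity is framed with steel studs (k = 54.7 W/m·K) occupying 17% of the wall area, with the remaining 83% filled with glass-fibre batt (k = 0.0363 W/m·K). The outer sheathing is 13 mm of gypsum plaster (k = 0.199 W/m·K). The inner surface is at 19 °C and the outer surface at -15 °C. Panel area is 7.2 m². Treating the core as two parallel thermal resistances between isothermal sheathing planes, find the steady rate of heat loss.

Q ≈ 2640 W

Sheathing layers in series; stud and cavity paths in parallel between them.
R_inner = 0.018/(1.53×7.2) = 0.001634 K/W
R_stud  = 0.145/(54.7×0.17×7.2) = 0.002166 K/W
R_cav   = 0.145/(0.0363×0.83×7.2) = 0.6684 K/W
1/R_core = 1/R_stud + 1/R_cav → R_core = 0.002159 K/W
R_outer = 0.013/(0.199×7.2) = 0.009073 K/W
R_total = 0.01287 K/W
Q = ΔT/R_total = 34/0.01287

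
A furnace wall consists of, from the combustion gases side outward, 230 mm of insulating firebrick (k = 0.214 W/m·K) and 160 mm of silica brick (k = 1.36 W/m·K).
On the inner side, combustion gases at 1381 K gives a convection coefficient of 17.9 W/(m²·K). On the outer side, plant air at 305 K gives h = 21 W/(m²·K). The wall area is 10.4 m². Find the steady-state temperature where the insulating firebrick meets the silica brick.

Using the resistance-network approach (series):
R_inner film = 1/(h_i·A) = 1/(17.9×10.4) = 0.005372 K/W
R_insulating firebrick = L/(kA) = 0.23/(0.214×10.4) = 0.1033 K/W
R_silica brick = L/(kA) = 0.16/(1.36×10.4) = 0.01131 K/W
R_outer film = 1/(h_o·A) = 1/(21×10.4) = 0.004579 K/W
R_total = 0.1246 K/W;  Q = ΔT/R_total = 1076/0.1246 = 8635 W
T_interface = T_inner − Q·ΣR(inner→interface) = 1381 − 8640×0.1087

T ≈ 442 K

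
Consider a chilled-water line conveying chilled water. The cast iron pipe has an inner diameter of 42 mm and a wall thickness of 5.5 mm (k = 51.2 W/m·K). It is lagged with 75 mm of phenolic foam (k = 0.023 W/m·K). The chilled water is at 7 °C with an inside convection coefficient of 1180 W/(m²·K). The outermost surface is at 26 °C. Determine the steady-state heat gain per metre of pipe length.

Cylindrical conduction, so R = ln(r₂/r₁)/(2πkL) per layer, in series:
R_inner film = 1/(h_i·2πr₁L) = 1/(1180×2π×0.021×1) = 0.006423 K/W
R_cast iron pipe wall = ln(26.5/21)/(2π×51.2×1) = 7.231×10^-4 K/W
R_phenolic foam = ln(101.5/26.5)/(2π×0.023×1) = 9.293 K/W
R_total = 9.3 K/W
Q = ΔT/R_total = 19/9.3

q′ ≈ 2.04 W/m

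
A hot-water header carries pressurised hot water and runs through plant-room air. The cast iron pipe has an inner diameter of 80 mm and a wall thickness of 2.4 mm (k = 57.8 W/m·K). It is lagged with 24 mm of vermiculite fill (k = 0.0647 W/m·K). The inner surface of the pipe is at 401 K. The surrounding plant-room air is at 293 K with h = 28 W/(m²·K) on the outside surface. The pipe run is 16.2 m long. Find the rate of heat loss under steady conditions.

Q ≈ 1470 W

Cylindrical conduction, so R = ln(r₂/r₁)/(2πkL) per layer, in series:
R_cast iron pipe wall = ln(42.4/40)/(2π×57.8×16.2) = 9.904×10^-6 K/W
R_vermiculite fill = ln(66.4/42.4)/(2π×0.0647×16.2) = 0.06811 K/W
R_outer film = 1/(h_o·2πr_oL) = 1/(28×2π×0.0664×16.2) = 0.005284 K/W
R_total = 0.0734 K/W
Q = ΔT/R_total = 108/0.0734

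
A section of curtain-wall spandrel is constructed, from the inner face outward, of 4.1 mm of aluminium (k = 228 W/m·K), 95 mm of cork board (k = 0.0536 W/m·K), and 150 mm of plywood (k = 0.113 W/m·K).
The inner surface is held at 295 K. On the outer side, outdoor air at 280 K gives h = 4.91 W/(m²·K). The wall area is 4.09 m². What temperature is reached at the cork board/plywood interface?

T ≈ 287 K

Treating each layer as a thermal resistance in series:
R_aluminium = L/(kA) = 0.0041/(228×4.09) = 4.397×10^-6 K/W
R_cork board = L/(kA) = 0.095/(0.0536×4.09) = 0.4333 K/W
R_plywood = L/(kA) = 0.15/(0.113×4.09) = 0.3246 K/W
R_outer film = 1/(h_o·A) = 1/(4.91×4.09) = 0.0498 K/W
R_total = 0.8077 K/W;  Q = ΔT/R_total = 15/0.8077 = 18.57 W
T_interface = T_inner − Q·ΣR(inner→interface) = 295 − 18.6×0.4334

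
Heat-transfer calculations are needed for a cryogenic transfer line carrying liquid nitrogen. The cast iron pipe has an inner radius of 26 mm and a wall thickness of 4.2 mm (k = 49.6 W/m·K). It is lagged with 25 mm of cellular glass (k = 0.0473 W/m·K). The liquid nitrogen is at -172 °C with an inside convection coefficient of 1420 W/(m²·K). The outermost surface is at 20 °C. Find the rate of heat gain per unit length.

Radial resistances (cylindrical: R_cond = ln(r_o/r_i)/(2πkL), R_conv = 1/(h·2πrL)):
R_inner film = 1/(h_i·2πr₁L) = 1/(1420×2π×0.026×1) = 0.004311 K/W
R_cast iron pipe wall = ln(30.2/26)/(2π×49.6×1) = 4.805×10^-4 K/W
R_cellular glass = ln(55.2/30.2)/(2π×0.0473×1) = 2.029 K/W
R_total = 2.034 K/W
Q = ΔT/R_total = 192/2.034

q′ ≈ 94.4 W/m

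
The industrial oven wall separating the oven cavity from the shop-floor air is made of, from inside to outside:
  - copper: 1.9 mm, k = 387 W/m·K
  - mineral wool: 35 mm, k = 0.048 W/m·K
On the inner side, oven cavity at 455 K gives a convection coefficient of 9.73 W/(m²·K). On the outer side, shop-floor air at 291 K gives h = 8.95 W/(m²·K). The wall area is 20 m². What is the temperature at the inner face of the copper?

T ≈ 437 K

Thermal resistances in series:
R_inner film = 1/(h_i·A) = 1/(9.73×20) = 0.005139 K/W
R_copper = L/(kA) = 0.0019/(387×20) = 2.455×10^-7 K/W
R_mineral wool = L/(kA) = 0.035/(0.048×20) = 0.03646 K/W
R_outer film = 1/(h_o·A) = 1/(8.95×20) = 0.005587 K/W
R_total = 0.04718 K/W;  Q = ΔT/R_total = 164/0.04718 = 3476 W
T_interface = T_inner − Q·ΣR(inner→interface) = 455 − 3480×0.005139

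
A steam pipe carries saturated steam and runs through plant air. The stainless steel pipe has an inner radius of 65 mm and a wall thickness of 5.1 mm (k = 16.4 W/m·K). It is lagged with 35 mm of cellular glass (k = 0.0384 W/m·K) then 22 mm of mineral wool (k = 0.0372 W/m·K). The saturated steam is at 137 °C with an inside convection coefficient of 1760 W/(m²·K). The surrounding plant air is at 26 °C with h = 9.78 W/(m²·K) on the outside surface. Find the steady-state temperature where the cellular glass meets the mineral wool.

T ≈ 65.8 °C

Per-layer cylindrical resistances, series-summed:
R_inner film = 1/(h_i·2πr₁L) = 1/(1760×2π×0.065×1) = 0.001391 K/W
R_stainless steel pipe wall = ln(70.1/65)/(2π×16.4×1) = 7.33×10^-4 K/W
R_cellular glass = ln(105.1/70.1)/(2π×0.0384×1) = 1.679 K/W
R_mineral wool = ln(127.1/105.1)/(2π×0.0372×1) = 0.8132 K/W
R_outer film = 1/(h_o·2πr_oL) = 1/(9.78×2π×0.1271×1) = 0.128 K/W
R_total = 2.622 K/W
Q = ΔT/R_total = 111/2.622
Q = 42.3 W/m
T_interface = T_inner − Q·ΣR(inner→interface) = 137 − 42.3×1.681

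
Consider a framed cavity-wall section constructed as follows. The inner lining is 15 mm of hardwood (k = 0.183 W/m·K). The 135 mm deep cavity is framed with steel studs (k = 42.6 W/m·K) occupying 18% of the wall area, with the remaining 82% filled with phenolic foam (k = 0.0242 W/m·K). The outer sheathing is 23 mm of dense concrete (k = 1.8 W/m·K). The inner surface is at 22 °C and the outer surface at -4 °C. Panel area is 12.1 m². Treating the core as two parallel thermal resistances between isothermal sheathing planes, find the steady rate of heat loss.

Sheathing layers in series; stud and cavity paths in parallel between them.
R_inner = 0.015/(0.183×12.1) = 0.006774 K/W
R_stud  = 0.135/(42.6×0.18×12.1) = 0.001455 K/W
R_cav   = 0.135/(0.0242×0.82×12.1) = 0.5622 K/W
1/R_core = 1/R_stud + 1/R_cav → R_core = 0.001451 K/W
R_outer = 0.023/(1.8×12.1) = 0.001056 K/W
R_total = 0.009281 K/W
Q = ΔT/R_total = 26/0.009281

Q ≈ 2800 W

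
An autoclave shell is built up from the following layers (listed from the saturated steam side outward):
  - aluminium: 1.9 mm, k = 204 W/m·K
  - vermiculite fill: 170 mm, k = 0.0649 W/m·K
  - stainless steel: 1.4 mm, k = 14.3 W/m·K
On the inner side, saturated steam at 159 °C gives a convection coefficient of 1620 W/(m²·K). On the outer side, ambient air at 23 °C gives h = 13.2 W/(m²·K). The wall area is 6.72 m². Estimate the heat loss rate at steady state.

Q ≈ 339 W

Thermal resistances in series:
R_inner film = 1/(h_i·A) = 1/(1620×6.72) = 9.186×10^-5 K/W
R_aluminium = L/(kA) = 0.0019/(204×6.72) = 1.386×10^-6 K/W
R_vermiculite fill = L/(kA) = 0.17/(0.0649×6.72) = 0.3898 K/W
R_stainless steel = L/(kA) = 0.0014/(14.3×6.72) = 1.457×10^-5 K/W
R_outer film = 1/(h_o·A) = 1/(13.2×6.72) = 0.01127 K/W
R_total = 0.4012 K/W
Q = ΔT / R_total = 136 / 0.4012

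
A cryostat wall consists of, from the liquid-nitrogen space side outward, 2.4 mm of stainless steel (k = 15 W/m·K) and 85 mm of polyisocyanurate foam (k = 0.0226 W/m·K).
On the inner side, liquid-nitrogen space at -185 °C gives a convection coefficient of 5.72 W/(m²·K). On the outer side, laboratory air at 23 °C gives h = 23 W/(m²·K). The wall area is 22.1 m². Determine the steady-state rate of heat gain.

Q ≈ 1160 W

Using the resistance-network approach (series):
R_inner film = 1/(h_i·A) = 1/(5.72×22.1) = 0.007911 K/W
R_stainless steel = L/(kA) = 0.0024/(15×22.1) = 7.24×10^-6 K/W
R_polyisocyanurate foam = L/(kA) = 0.085/(0.0226×22.1) = 0.1702 K/W
R_outer film = 1/(h_o·A) = 1/(23×22.1) = 0.001967 K/W
R_total = 0.1801 K/W
Q = ΔT / R_total = 208 / 0.1801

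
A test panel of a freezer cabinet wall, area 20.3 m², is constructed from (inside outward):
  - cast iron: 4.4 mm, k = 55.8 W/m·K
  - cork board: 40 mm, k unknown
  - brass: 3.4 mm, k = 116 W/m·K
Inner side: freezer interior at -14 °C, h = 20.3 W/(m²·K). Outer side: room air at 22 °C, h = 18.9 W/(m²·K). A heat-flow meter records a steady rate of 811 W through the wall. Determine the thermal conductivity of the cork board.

k ≈ 0.0501 W/(m·K)

Treating each layer as a thermal resistance in series:
R_inner film = 1/(h_i·A) = 1/(20.3×20.3) = 0.002427 K/W
R_cast iron = L/(kA) = 0.0044/(55.8×20.3) = 3.884×10^-6 K/W
R_brass = L/(kA) = 0.0034/(116×20.3) = 1.444×10^-6 K/W
R_outer film = 1/(h_o·A) = 1/(18.9×20.3) = 0.002606 K/W
Sum of known resistances R_other = 0.005038 K/W
Total R = ΔT/Q = 36/811 = 0.04439 K/W
R_cork board = R_total − R_other = 0.03935 K/W
k = L/(R·A) = 0.04/(0.03935×20.3)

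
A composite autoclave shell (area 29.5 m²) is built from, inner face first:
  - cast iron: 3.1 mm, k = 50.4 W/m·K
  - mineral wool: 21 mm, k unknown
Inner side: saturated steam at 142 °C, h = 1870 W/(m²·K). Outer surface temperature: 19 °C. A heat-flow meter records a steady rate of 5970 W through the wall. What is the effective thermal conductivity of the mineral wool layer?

k ≈ 0.0346 W/(m·K)

Thermal resistances in series:
R_inner film = 1/(h_i·A) = 1/(1870×29.5) = 1.813×10^-5 K/W
R_cast iron = L/(kA) = 0.0031/(50.4×29.5) = 2.085×10^-6 K/W
Sum of known resistances R_other = 2.021×10^-5 K/W
Total R = ΔT/Q = 123/5970 = 0.0206 K/W
R_mineral wool = R_total − R_other = 0.02058 K/W
k = L/(R·A) = 0.021/(0.02058×29.5)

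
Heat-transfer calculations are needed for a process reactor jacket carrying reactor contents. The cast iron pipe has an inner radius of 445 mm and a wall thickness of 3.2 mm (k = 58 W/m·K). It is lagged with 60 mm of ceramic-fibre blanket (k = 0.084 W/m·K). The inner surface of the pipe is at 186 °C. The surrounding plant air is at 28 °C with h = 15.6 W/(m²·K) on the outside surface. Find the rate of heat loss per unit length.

q′ ≈ 612 W/m

Per-layer cylindrical resistances, series-summed:
R_cast iron pipe wall = ln(448.2/445)/(2π×58×1) = 1.966×10^-5 K/W
R_ceramic-fibre blanket = ln(508.2/448.2)/(2π×0.084×1) = 0.238 K/W
R_outer film = 1/(h_o·2πr_oL) = 1/(15.6×2π×0.5082×1) = 0.02008 K/W
R_total = 0.2581 K/W
Q = ΔT/R_total = 158/0.2581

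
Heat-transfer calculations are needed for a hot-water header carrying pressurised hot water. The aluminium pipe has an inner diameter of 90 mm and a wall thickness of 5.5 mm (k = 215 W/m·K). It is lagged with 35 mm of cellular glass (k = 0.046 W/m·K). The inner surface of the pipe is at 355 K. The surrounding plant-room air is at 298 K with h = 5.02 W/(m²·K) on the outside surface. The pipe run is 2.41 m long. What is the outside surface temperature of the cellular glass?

T ≈ 308 K

Cylindrical conduction, so R = ln(r₂/r₁)/(2πkL) per layer, in series:
R_aluminium pipe wall = ln(50.5/45)/(2π×215×2.41) = 3.542×10^-5 K/W
R_cellular glass = ln(85.5/50.5)/(2π×0.046×2.41) = 0.7559 K/W
R_outer film = 1/(h_o·2πr_oL) = 1/(5.02×2π×0.0855×2.41) = 0.1539 K/W
R_total = 0.9098 K/W
Q = ΔT/R_total = 57/0.9098
Q = 62.6 W
T_interface = T_inner − Q·ΣR(inner→interface) = 355 − 62.6×0.756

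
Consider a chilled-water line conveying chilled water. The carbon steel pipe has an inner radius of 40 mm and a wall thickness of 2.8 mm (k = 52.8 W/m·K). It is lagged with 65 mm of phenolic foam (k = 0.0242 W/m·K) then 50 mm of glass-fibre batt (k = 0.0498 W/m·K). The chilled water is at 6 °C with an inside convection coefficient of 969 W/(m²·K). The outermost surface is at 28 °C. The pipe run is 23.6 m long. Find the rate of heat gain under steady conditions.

Q ≈ 71.2 W

For a radial system each layer contributes R = ln(r_out/r_in)/(2πkL); films add R = 1/(hA).
R_inner film = 1/(h_i·2πr₁L) = 1/(969×2π×0.04×23.6) = 1.74×10^-4 K/W
R_carbon steel pipe wall = ln(42.8/40)/(2π×52.8×23.6) = 8.642×10^-6 K/W
R_phenolic foam = ln(107.8/42.8)/(2π×0.0242×23.6) = 0.2574 K/W
R_glass-fibre batt = ln(157.8/107.8)/(2π×0.0498×23.6) = 0.0516 K/W
R_total = 0.3092 K/W
Q = ΔT/R_total = 22/0.3092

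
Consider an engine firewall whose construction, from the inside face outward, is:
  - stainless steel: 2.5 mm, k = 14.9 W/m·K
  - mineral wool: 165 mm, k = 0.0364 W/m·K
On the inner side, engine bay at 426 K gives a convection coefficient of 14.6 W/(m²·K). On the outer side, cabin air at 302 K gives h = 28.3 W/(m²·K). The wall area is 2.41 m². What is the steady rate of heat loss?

Model the wall as resistances in series:
R_inner film = 1/(h_i·A) = 1/(14.6×2.41) = 0.02842 K/W
R_stainless steel = L/(kA) = 0.0025/(14.9×2.41) = 6.962×10^-5 K/W
R_mineral wool = L/(kA) = 0.165/(0.0364×2.41) = 1.881 K/W
R_outer film = 1/(h_o·A) = 1/(28.3×2.41) = 0.01466 K/W
R_total = 1.924 K/W
Q = ΔT / R_total = 124 / 1.924

Q ≈ 64.4 W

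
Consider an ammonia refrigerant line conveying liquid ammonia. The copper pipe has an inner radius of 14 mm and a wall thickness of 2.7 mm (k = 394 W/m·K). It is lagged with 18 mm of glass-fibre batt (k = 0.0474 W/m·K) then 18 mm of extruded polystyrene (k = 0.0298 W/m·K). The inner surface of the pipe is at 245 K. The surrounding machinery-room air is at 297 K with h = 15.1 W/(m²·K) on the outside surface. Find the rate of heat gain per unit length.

q′ ≈ 10.6 W/m

Cylindrical conduction, so R = ln(r₂/r₁)/(2πkL) per layer, in series:
R_copper pipe wall = ln(16.7/14)/(2π×394×1) = 7.124×10^-5 K/W
R_glass-fibre batt = ln(34.7/16.7)/(2π×0.0474×1) = 2.456 K/W
R_extruded polystyrene = ln(52.7/34.7)/(2π×0.0298×1) = 2.232 K/W
R_outer film = 1/(h_o·2πr_oL) = 1/(15.1×2π×0.0527×1) = 0.2 K/W
R_total = 4.887 K/W
Q = ΔT/R_total = 52/4.887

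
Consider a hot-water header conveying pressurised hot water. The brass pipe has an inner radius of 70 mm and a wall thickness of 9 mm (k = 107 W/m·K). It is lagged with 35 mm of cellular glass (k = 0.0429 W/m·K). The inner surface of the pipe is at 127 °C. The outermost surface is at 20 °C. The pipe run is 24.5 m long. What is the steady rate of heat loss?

Treating each annulus and film as a series resistance:
R_brass pipe wall = ln(79/70)/(2π×107×24.5) = 7.343×10^-6 K/W
R_cellular glass = ln(114/79)/(2π×0.0429×24.5) = 0.05554 K/W
R_total = 0.05554 K/W
Q = ΔT/R_total = 107/0.05554

Q ≈ 1930 W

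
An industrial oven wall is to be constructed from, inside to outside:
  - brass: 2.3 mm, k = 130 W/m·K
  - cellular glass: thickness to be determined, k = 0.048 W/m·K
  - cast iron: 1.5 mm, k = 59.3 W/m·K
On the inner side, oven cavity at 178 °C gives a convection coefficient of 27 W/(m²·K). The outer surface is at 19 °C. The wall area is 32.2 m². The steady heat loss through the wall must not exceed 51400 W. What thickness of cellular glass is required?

Using the resistance-network approach (series):
R_inner film = 1/(h_i·A) = 1/(27×32.2) = 0.00115 K/W
R_brass = L/(kA) = 0.0023/(130×32.2) = 5.495×10^-7 K/W
R_cast iron = L/(kA) = 0.0015/(59.3×32.2) = 7.856×10^-7 K/W
Sum of the known resistances R_other = 0.001152 K/W
Required total resistance R_tot = ΔT/Q_allow = 159/51400 = 0.003093 K/W
R_cellular glass = R_tot − R_other = 0.001942 K/W
L = R·k·A = 0.001942×0.048×32.2

L ≈ 3 mm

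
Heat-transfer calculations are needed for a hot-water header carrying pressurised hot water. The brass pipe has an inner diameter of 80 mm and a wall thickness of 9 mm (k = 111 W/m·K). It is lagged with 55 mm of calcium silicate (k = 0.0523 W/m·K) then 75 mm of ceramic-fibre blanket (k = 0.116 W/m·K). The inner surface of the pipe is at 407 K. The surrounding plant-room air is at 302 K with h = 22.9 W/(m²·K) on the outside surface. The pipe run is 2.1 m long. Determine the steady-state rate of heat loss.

Q ≈ 71.7 W

Per-layer cylindrical resistances, series-summed:
R_brass pipe wall = ln(49/40)/(2π×111×2.1) = 1.386×10^-4 K/W
R_calcium silicate = ln(104/49)/(2π×0.0523×2.1) = 1.091 K/W
R_ceramic-fibre blanket = ln(179/104)/(2π×0.116×2.1) = 0.3548 K/W
R_outer film = 1/(h_o·2πr_oL) = 1/(22.9×2π×0.179×2.1) = 0.01849 K/W
R_total = 1.464 K/W
Q = ΔT/R_total = 105/1.464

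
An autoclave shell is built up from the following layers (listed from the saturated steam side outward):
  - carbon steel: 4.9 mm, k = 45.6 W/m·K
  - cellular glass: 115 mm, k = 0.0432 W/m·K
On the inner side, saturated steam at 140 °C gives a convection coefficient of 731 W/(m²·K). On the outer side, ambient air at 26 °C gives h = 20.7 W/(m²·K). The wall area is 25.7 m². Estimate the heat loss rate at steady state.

Model the wall as resistances in series:
R_inner film = 1/(h_i·A) = 1/(731×25.7) = 5.323×10^-5 K/W
R_carbon steel = L/(kA) = 0.0049/(45.6×25.7) = 4.181×10^-6 K/W
R_cellular glass = L/(kA) = 0.115/(0.0432×25.7) = 0.1036 K/W
R_outer film = 1/(h_o·A) = 1/(20.7×25.7) = 0.00188 K/W
R_total = 0.1055 K/W
Q = ΔT / R_total = 114 / 0.1055

Q ≈ 1080 W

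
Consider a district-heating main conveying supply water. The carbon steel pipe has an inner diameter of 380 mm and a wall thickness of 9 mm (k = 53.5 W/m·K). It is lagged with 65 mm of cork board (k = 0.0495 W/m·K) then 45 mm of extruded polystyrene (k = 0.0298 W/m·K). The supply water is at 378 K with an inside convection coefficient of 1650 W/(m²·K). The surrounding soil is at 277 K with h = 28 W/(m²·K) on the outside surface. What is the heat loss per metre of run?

Treating each annulus and film as a series resistance:
R_inner film = 1/(h_i·2πr₁L) = 1/(1650×2π×0.19×1) = 5.077×10^-4 K/W
R_carbon steel pipe wall = ln(199/190)/(2π×53.5×1) = 1.377×10^-4 K/W
R_cork board = ln(264/199)/(2π×0.0495×1) = 0.9088 K/W
R_extruded polystyrene = ln(309/264)/(2π×0.0298×1) = 0.8406 K/W
R_outer film = 1/(h_o·2πr_oL) = 1/(28×2π×0.309×1) = 0.0184 K/W
R_total = 1.768 K/W
Q = ΔT/R_total = 101/1.768

q′ ≈ 57.1 W/m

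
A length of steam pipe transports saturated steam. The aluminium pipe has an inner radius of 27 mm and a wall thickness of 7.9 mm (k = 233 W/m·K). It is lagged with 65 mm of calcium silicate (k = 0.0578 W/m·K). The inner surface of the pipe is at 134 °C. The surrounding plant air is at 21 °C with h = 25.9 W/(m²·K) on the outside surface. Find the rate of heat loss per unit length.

q′ ≈ 38.2 W/m

For a radial system each layer contributes R = ln(r_out/r_in)/(2πkL); films add R = 1/(hA).
R_aluminium pipe wall = ln(34.9/27)/(2π×233×1) = 1.753×10^-4 K/W
R_calcium silicate = ln(99.9/34.9)/(2π×0.0578×1) = 2.896 K/W
R_outer film = 1/(h_o·2πr_oL) = 1/(25.9×2π×0.0999×1) = 0.06151 K/W
R_total = 2.958 K/W
Q = ΔT/R_total = 113/2.958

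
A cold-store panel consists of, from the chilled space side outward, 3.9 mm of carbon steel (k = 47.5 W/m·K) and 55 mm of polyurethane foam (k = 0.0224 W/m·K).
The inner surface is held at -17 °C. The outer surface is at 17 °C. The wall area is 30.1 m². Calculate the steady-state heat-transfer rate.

Using the resistance-network approach (series):
R_carbon steel = L/(kA) = 0.0039/(47.5×30.1) = 2.728×10^-6 K/W
R_polyurethane foam = L/(kA) = 0.055/(0.0224×30.1) = 0.08157 K/W
R_total = 0.08158 K/W
Q = ΔT / R_total = 34 / 0.08158

Q ≈ 417 W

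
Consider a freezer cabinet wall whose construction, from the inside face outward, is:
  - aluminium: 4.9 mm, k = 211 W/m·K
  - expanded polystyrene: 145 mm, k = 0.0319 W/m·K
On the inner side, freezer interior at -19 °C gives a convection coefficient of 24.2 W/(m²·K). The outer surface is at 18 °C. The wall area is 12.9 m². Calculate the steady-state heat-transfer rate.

Series thermal resistances:
R_inner film = 1/(h_i·A) = 1/(24.2×12.9) = 0.003203 K/W
R_aluminium = L/(kA) = 0.0049/(211×12.9) = 1.8×10^-6 K/W
R_expanded polystyrene = L/(kA) = 0.145/(0.0319×12.9) = 0.3524 K/W
R_total = 0.3556 K/W
Q = ΔT / R_total = 37 / 0.3556

Q ≈ 104 W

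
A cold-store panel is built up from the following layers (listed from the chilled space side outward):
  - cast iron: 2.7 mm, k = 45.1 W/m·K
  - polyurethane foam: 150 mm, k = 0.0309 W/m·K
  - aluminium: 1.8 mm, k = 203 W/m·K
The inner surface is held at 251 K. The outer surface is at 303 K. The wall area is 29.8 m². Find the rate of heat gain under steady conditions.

Thermal resistances in series:
R_cast iron = L/(kA) = 0.0027/(45.1×29.8) = 2.009×10^-6 K/W
R_polyurethane foam = L/(kA) = 0.15/(0.0309×29.8) = 0.1629 K/W
R_aluminium = L/(kA) = 0.0018/(203×29.8) = 2.976×10^-7 K/W
R_total = 0.1629 K/W
Q = ΔT / R_total = 52 / 0.1629

Q ≈ 319 W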